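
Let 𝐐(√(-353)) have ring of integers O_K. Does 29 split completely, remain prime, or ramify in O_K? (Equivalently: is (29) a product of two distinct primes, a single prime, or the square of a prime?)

d = -353 ≡ 3 (mod 4), so O_K = ℤ[√-353] and disc(K) = 4d = -1412.
disc(K) = -1412 is not divisible by 29; 29 is unramified.
Euler's criterion: (-353)^14 mod 29 = 1. Thus (-353|29) = 1.
d is a quadratic residue mod p, hence 29 splits in O_K.

split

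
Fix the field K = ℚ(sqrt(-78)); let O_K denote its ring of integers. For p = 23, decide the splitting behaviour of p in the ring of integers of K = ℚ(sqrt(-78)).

p is inert

d = -78 ≡ 2 (mod 4), so O_K = ℤ[√-78] and disc(K) = 4d = -312.
disc(K) = -312 is not divisible by 23; 23 is unramified.
Euler's criterion: (-78)^11 mod 23 = 22. Thus (-78|23) = -1.
d is a non-residue mod p, hence 23 remains inert in O_K.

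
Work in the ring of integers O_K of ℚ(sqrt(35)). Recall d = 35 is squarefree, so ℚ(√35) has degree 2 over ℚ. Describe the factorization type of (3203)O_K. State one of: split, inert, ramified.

d = 35 ≡ 3 (mod 4), so O_K = ℤ[√35] and disc(K) = 4d = 140.
3203 ∤ 140, so 3203 is unramified.
Legendre symbol by Euler's criterion: (35/3203) ≡ 35^1601 ≡ 1 (mod 3203), i.e. (35/3203) = 1.
(35/3203) = 1, so 3203 splits.

split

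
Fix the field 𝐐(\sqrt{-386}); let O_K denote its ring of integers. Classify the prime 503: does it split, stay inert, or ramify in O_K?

split — (503) = 𝔭₁𝔭₂ with 𝔭₁ ≠ 𝔭₂

-386 mod 4 = 2, hence disc K = 4·(-386) = -1544 and O_K = ℤ[√-386].
503 ∤ -1544, so 503 is unramified.
(-386/503) = 117^251 mod 503 = 1, giving Legendre symbol 1.
d is a quadratic residue mod p, hence 503 splits in O_K.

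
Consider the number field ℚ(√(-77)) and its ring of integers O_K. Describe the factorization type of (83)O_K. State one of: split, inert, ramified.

remains prime (inert)

Since -77 ≢ 1 mod 4, the ring of integers is ℤ[√-77] with discriminant 4·(-77) = -308.
disc(K) = -308 is not divisible by 83; 83 is unramified.
(-77/83) = 6^41 mod 83 = 82, giving Legendre symbol -1.
(-77/83) = -1, so 83 is inert.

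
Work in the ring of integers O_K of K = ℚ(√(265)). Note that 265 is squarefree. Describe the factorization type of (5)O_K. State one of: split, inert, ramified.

5 is ramified

d = 265 ≡ 1 (mod 4), so O_K = ℤ[(1+√265)/2] and disc(K) = d = 265.
disc(K) = 265 = 5·53, so p = 5 is ramified.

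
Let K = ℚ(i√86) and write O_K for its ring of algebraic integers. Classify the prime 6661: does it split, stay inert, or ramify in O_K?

-86 mod 4 = 2, hence disc K = 4·(-86) = -344 and O_K = ℤ[√-86].
disc(K) = -344 is not divisible by 6661; 6661 is unramified.
Compute (-86/6661) via Euler: 6575^((6661-1)/2) mod 6661 = 1, so (-86/6661) = 1.
d is a quadratic residue mod p, hence 6661 splits in O_K.

p splits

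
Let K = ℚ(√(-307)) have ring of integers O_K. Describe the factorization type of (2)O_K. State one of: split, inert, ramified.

p is inert

-307 mod 4 = 1, hence disc K = -307 and O_K = ℤ[(1+√-307)/2].
2 ∤ -307, so 2 is unramified.
d ≡ 5 (mod 8); the supplementary law gives 2 inert.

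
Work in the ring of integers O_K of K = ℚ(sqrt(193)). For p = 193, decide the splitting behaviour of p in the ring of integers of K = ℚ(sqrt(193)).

d = 193 ≡ 1 (mod 4), so O_K = ℤ[(1+√193)/2] and disc(K) = d = 193.
Ramification test: 193 | 193. The prime 193 ramifies in K.

193 is ramified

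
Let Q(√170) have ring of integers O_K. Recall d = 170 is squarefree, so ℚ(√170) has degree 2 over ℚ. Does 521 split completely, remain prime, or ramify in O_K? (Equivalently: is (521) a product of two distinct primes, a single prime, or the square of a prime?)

521 remains inert

Since 170 ≢ 1 mod 4, the ring of integers is ℤ[√170] with discriminant 4·170 = 680.
disc(K) = 680 is not divisible by 521; 521 is unramified.
Compute (170/521) via Euler: 170^((521-1)/2) mod 521 = 520, so (170/521) = -1.
Legendre symbol -1 ⇒ 521 is inert.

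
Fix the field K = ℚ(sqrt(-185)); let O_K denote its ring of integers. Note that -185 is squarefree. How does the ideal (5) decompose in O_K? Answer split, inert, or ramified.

ramified — (5) = 𝔭²

Since -185 ≢ 1 mod 4, the ring of integers is ℤ[√-185] with discriminant 4·(-185) = -740.
Ramification test: 5 | -740. The prime 5 ramifies in K.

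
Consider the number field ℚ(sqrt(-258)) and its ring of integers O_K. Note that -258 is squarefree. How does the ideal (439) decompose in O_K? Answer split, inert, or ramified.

inert

-258 mod 4 = 2, hence disc K = 4·(-258) = -1032 and O_K = ℤ[√-258].
Since gcd(439, -1032) = 1 the prime 439 does not ramify.
(-258/439) = 181^219 mod 439 = 438, giving Legendre symbol -1.
(-258/439) = -1, so 439 is inert.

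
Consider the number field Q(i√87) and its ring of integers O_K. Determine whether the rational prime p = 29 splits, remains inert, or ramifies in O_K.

-87 mod 4 = 1, hence disc K = -87 and O_K = ℤ[(1+√-87)/2].
29 divides disc(K) = -87, so 29 ramifies.

ramified — (29) = 𝔭²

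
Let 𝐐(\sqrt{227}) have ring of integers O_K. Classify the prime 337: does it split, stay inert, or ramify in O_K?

337 splits in O_K

d = 227 ≡ 3 (mod 4), so O_K = ℤ[√227] and disc(K) = 4d = 908.
disc(K) = 908 is not divisible by 337; 337 is unramified.
Euler's criterion: 227^168 mod 337 = 1. Thus (227|337) = 1.
Legendre symbol 1 ⇒ 337 is split.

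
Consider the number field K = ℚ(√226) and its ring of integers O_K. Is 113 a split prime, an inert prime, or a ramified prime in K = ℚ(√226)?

p ramifies

226 mod 4 = 2, hence disc K = 4·226 = 904 and O_K = ℤ[√226].
113 divides disc(K) = 904, so 113 ramifies.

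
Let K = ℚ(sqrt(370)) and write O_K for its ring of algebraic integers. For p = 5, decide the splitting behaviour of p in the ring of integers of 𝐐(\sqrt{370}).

5 is ramified

d = 370 ≡ 2 (mod 4), so O_K = ℤ[√370] and disc(K) = 4d = 1480.
Ramification test: 5 | 1480. The prime 5 ramifies in K.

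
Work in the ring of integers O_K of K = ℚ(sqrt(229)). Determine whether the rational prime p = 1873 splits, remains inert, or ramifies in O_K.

remains prime (inert)

229 mod 4 = 1, hence disc K = 229 and O_K = ℤ[(1+√229)/2].
1873 ∤ 229, so 1873 is unramified.
Compute (229/1873) via Euler: 229^((1873-1)/2) mod 1873 = 1872, so (229/1873) = -1.
(229/1873) = -1, so 1873 is inert.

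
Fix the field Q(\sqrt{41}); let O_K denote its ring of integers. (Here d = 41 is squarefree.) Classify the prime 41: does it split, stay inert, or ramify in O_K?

41 is ramified

d = 41 ≡ 1 (mod 4), so O_K = ℤ[(1+√41)/2] and disc(K) = d = 41.
disc(K) = 41 = 41·1, so p = 41 is ramified.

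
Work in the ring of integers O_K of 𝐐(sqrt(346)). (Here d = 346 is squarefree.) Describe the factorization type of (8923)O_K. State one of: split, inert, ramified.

remains prime (inert)

Since 346 ≢ 1 mod 4, the ring of integers is ℤ[√346] with discriminant 4·346 = 1384.
8923 ∤ 1384, so 8923 is unramified.
(346/8923) = 346^4461 mod 8923 = 8922, giving Legendre symbol -1.
Legendre symbol -1 ⇒ 8923 is inert.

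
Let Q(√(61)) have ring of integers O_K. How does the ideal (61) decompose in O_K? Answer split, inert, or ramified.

ramified

61 mod 4 = 1, hence disc K = 61 and O_K = ℤ[(1+√61)/2].
Ramification test: 61 | 61. The prime 61 ramifies in K.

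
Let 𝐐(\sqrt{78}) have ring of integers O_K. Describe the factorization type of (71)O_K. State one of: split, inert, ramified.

78 mod 4 = 2, hence disc K = 4·78 = 312 and O_K = ℤ[√78].
disc(K) = 312 is not divisible by 71; 71 is unramified.
Euler's criterion: 78^35 mod 71 = 70. Thus (78|71) = -1.
d is a non-residue mod p, hence 71 remains inert in O_K.

inert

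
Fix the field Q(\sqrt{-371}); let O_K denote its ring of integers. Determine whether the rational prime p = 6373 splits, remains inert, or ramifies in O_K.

d = -371 ≡ 1 (mod 4), so O_K = ℤ[(1+√-371)/2] and disc(K) = d = -371.
Since gcd(6373, -371) = 1 the prime 6373 does not ramify.
Legendre symbol by Euler's criterion: (-371/6373) ≡ (-371)^3186 ≡ 6372 (mod 6373), i.e. (-371/6373) = -1.
(-371/6373) = -1, so 6373 is inert.

remains prime (inert)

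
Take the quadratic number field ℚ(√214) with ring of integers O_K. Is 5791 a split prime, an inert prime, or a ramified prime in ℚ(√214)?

d = 214 ≡ 2 (mod 4), so O_K = ℤ[√214] and disc(K) = 4d = 856.
disc(K) = 856 is not divisible by 5791; 5791 is unramified.
(214/5791) = 214^2895 mod 5791 = 5790, giving Legendre symbol -1.
d is a non-residue mod p, hence 5791 remains inert in O_K.

5791 remains inert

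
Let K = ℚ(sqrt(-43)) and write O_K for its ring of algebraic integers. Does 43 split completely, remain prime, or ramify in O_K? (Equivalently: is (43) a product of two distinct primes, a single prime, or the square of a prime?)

-43 mod 4 = 1, hence disc K = -43 and O_K = ℤ[(1+√-43)/2].
disc(K) = -43 = 43·(-1), so p = 43 is ramified.

ramified — (43) = 𝔭²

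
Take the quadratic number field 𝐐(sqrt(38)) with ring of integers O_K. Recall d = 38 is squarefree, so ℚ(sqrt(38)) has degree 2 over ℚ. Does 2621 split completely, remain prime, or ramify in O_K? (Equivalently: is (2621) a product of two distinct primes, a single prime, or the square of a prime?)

Since 38 ≢ 1 mod 4, the ring of integers is ℤ[√38] with discriminant 4·38 = 152.
Since gcd(2621, 152) = 1 the prime 2621 does not ramify.
Legendre symbol by Euler's criterion: (38/2621) ≡ 38^1310 ≡ 1 (mod 2621), i.e. (38/2621) = 1.
(38/2621) = 1, so 2621 splits.

splits completely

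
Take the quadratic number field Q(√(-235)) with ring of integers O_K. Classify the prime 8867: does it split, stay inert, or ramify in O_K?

d = -235 ≡ 1 (mod 4), so O_K = ℤ[(1+√-235)/2] and disc(K) = d = -235.
8867 ∤ -235, so 8867 is unramified.
Compute (-235/8867) via Euler: 8632^((8867-1)/2) mod 8867 = 1, so (-235/8867) = 1.
d is a quadratic residue mod p, hence 8867 splits in O_K.

split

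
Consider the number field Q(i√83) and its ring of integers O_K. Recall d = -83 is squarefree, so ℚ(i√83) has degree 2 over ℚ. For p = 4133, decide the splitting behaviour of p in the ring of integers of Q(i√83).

-83 mod 4 = 1, hence disc K = -83 and O_K = ℤ[(1+√-83)/2].
disc(K) = -83 is not divisible by 4133; 4133 is unramified.
Compute (-83/4133) via Euler: 4050^((4133-1)/2) mod 4133 = 4132, so (-83/4133) = -1.
(-83/4133) = -1, so 4133 is inert.

remains prime (inert)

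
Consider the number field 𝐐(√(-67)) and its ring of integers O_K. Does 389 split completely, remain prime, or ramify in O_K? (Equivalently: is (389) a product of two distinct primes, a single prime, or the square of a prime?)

splits completely

-67 mod 4 = 1, hence disc K = -67 and O_K = ℤ[(1+√-67)/2].
Since gcd(389, -67) = 1 the prime 389 does not ramify.
(-67/389) = 322^194 mod 389 = 1, giving Legendre symbol 1.
Legendre symbol 1 ⇒ 389 is split.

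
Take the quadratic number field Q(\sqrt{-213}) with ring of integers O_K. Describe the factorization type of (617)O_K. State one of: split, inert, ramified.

-213 mod 4 = 3, hence disc K = 4·(-213) = -852 and O_K = ℤ[√-213].
disc(K) = -852 is not divisible by 617; 617 is unramified.
(-213/617) = 404^308 mod 617 = 616, giving Legendre symbol -1.
Legendre symbol -1 ⇒ 617 is inert.

p is inert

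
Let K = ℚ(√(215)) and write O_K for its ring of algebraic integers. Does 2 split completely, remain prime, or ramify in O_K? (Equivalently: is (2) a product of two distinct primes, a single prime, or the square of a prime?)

2 is ramified

d = 215 ≡ 3 (mod 4), so O_K = ℤ[√215] and disc(K) = 4d = 860.
Ramification test: 2 | 860. The prime 2 ramifies in K.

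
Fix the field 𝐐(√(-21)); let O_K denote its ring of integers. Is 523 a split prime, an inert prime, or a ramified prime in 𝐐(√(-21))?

splits completely

d = -21 ≡ 3 (mod 4), so O_K = ℤ[√-21] and disc(K) = 4d = -84.
523 ∤ -84, so 523 is unramified.
Euler's criterion: (-21)^261 mod 523 = 1. Thus (-21|523) = 1.
(-21/523) = 1, so 523 splits.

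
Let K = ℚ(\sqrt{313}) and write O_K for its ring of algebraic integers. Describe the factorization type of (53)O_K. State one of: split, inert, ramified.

313 mod 4 = 1, hence disc K = 313 and O_K = ℤ[(1+√313)/2].
Since gcd(53, 313) = 1 the prime 53 does not ramify.
Compute (313/53) via Euler: 48^((53-1)/2) mod 53 = 52, so (313/53) = -1.
(313/53) = -1, so 53 is inert.

53 remains inert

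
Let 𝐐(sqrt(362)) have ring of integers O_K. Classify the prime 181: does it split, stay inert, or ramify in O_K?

Since 362 ≢ 1 mod 4, the ring of integers is ℤ[√362] with discriminant 4·362 = 1448.
Ramification test: 181 | 1448. The prime 181 ramifies in K.

ramifies in O_K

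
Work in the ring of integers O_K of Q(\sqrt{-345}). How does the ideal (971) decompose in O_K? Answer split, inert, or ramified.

inert — (971) stays prime in O_K

d = -345 ≡ 3 (mod 4), so O_K = ℤ[√-345] and disc(K) = 4d = -1380.
Since gcd(971, -1380) = 1 the prime 971 does not ramify.
Euler's criterion: (-345)^485 mod 971 = 970. Thus (-345|971) = -1.
(-345/971) = -1, so 971 is inert.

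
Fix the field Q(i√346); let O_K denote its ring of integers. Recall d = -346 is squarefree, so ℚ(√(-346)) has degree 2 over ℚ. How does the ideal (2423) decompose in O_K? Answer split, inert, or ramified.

inert — (2423) stays prime in O_K

d = -346 ≡ 2 (mod 4), so O_K = ℤ[√-346] and disc(K) = 4d = -1384.
2423 ∤ -1384, so 2423 is unramified.
Legendre symbol by Euler's criterion: (-346/2423) ≡ (-346)^1211 ≡ 2422 (mod 2423), i.e. (-346/2423) = -1.
d is a non-residue mod p, hence 2423 remains inert in O_K.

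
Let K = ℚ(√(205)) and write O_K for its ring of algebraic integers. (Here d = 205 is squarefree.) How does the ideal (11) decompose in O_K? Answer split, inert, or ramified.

remains prime (inert)

d = 205 ≡ 1 (mod 4), so O_K = ℤ[(1+√205)/2] and disc(K) = d = 205.
disc(K) = 205 is not divisible by 11; 11 is unramified.
Compute (205/11) via Euler: 7^((11-1)/2) mod 11 = 10, so (205/11) = -1.
(205/11) = -1, so 11 is inert.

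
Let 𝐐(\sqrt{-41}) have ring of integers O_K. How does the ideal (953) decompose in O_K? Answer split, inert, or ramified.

-41 mod 4 = 3, hence disc K = 4·(-41) = -164 and O_K = ℤ[√-41].
disc(K) = -164 is not divisible by 953; 953 is unramified.
(-41/953) = 912^476 mod 953 = 1, giving Legendre symbol 1.
d is a quadratic residue mod p, hence 953 splits in O_K.

split — (953) = 𝔭₁𝔭₂ with 𝔭₁ ≠ 𝔭₂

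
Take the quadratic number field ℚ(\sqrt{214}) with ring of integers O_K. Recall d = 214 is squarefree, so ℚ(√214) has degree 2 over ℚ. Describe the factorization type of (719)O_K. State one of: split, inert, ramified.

214 mod 4 = 2, hence disc K = 4·214 = 856 and O_K = ℤ[√214].
Since gcd(719, 856) = 1 the prime 719 does not ramify.
Compute (214/719) via Euler: 214^((719-1)/2) mod 719 = 1, so (214/719) = 1.
Legendre symbol 1 ⇒ 719 is split.

split — (719) = 𝔭₁𝔭₂ with 𝔭₁ ≠ 𝔭₂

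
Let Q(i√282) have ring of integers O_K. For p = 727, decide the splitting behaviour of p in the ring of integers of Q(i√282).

Since -282 ≢ 1 mod 4, the ring of integers is ℤ[√-282] with discriminant 4·(-282) = -1128.
Since gcd(727, -1128) = 1 the prime 727 does not ramify.
Compute (-282/727) via Euler: 445^((727-1)/2) mod 727 = 1, so (-282/727) = 1.
(-282/727) = 1, so 727 splits.

split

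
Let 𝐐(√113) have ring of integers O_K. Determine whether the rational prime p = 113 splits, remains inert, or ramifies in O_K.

ramified

113 mod 4 = 1, hence disc K = 113 and O_K = ℤ[(1+√113)/2].
disc(K) = 113 = 113·1, so p = 113 is ramified.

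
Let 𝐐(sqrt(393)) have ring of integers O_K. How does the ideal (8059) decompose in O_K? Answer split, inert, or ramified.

393 mod 4 = 1, hence disc K = 393 and O_K = ℤ[(1+√393)/2].
disc(K) = 393 is not divisible by 8059; 8059 is unramified.
(393/8059) = 393^4029 mod 8059 = 8058, giving Legendre symbol -1.
d is a non-residue mod p, hence 8059 remains inert in O_K.

8059 remains inert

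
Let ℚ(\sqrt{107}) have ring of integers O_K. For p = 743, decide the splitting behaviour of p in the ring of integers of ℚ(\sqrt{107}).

inert — (743) stays prime in O_K

Since 107 ≢ 1 mod 4, the ring of integers is ℤ[√107] with discriminant 4·107 = 428.
disc(K) = 428 is not divisible by 743; 743 is unramified.
Euler's criterion: 107^371 mod 743 = 742. Thus (107|743) = -1.
(107/743) = -1, so 743 is inert.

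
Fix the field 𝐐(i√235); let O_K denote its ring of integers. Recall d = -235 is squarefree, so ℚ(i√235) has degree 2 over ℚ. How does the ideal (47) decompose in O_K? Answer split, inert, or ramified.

d = -235 ≡ 1 (mod 4), so O_K = ℤ[(1+√-235)/2] and disc(K) = d = -235.
Ramification test: 47 | -235. The prime 47 ramifies in K.

p ramifies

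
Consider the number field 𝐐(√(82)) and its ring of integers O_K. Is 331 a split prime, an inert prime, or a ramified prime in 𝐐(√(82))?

331 splits in O_K

d = 82 ≡ 2 (mod 4), so O_K = ℤ[√82] and disc(K) = 4d = 328.
331 ∤ 328, so 331 is unramified.
Euler's criterion: 82^165 mod 331 = 1. Thus (82|331) = 1.
Legendre symbol 1 ⇒ 331 is split.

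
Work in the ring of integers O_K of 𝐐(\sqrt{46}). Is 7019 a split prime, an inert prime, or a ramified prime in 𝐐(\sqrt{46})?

d = 46 ≡ 2 (mod 4), so O_K = ℤ[√46] and disc(K) = 4d = 184.
Since gcd(7019, 184) = 1 the prime 7019 does not ramify.
(46/7019) = 46^3509 mod 7019 = 1, giving Legendre symbol 1.
d is a quadratic residue mod p, hence 7019 splits in O_K.

split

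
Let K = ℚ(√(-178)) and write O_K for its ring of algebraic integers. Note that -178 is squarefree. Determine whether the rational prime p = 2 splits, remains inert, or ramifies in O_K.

2 is ramified

d = -178 ≡ 2 (mod 4), so O_K = ℤ[√-178] and disc(K) = 4d = -712.
disc(K) = -712 = 2·(-356), so p = 2 is ramified.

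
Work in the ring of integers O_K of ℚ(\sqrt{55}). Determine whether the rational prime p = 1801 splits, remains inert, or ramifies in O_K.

remains prime (inert)

d = 55 ≡ 3 (mod 4), so O_K = ℤ[√55] and disc(K) = 4d = 220.
disc(K) = 220 is not divisible by 1801; 1801 is unramified.
(55/1801) = 55^900 mod 1801 = 1800, giving Legendre symbol -1.
d is a non-residue mod p, hence 1801 remains inert in O_K.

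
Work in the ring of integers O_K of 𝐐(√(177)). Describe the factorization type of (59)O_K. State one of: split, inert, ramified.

d = 177 ≡ 1 (mod 4), so O_K = ℤ[(1+√177)/2] and disc(K) = d = 177.
59 divides disc(K) = 177, so 59 ramifies.

ramifies in O_K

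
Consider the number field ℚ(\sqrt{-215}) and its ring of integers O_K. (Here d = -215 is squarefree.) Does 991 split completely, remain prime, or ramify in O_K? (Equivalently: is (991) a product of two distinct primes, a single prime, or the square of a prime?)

remains prime (inert)

-215 mod 4 = 1, hence disc K = -215 and O_K = ℤ[(1+√-215)/2].
991 ∤ -215, so 991 is unramified.
Legendre symbol by Euler's criterion: (-215/991) ≡ (-215)^495 ≡ 990 (mod 991), i.e. (-215/991) = -1.
d is a non-residue mod p, hence 991 remains inert in O_K.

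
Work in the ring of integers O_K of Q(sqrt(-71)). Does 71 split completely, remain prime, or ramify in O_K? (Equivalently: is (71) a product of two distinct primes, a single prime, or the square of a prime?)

p ramifies

d = -71 ≡ 1 (mod 4), so O_K = ℤ[(1+√-71)/2] and disc(K) = d = -71.
71 divides disc(K) = -71, so 71 ramifies.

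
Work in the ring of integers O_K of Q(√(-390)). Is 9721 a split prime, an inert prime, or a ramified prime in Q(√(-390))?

p splits

d = -390 ≡ 2 (mod 4), so O_K = ℤ[√-390] and disc(K) = 4d = -1560.
disc(K) = -1560 is not divisible by 9721; 9721 is unramified.
Compute (-390/9721) via Euler: 9331^((9721-1)/2) mod 9721 = 1, so (-390/9721) = 1.
d is a quadratic residue mod p, hence 9721 splits in O_K.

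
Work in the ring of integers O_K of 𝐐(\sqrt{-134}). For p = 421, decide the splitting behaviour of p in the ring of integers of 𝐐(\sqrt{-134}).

remains prime (inert)

Since -134 ≢ 1 mod 4, the ring of integers is ℤ[√-134] with discriminant 4·(-134) = -536.
disc(K) = -536 is not divisible by 421; 421 is unramified.
(-134/421) = 287^210 mod 421 = 420, giving Legendre symbol -1.
Legendre symbol -1 ⇒ 421 is inert.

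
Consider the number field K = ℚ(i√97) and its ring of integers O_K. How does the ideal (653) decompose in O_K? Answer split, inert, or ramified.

-97 mod 4 = 3, hence disc K = 4·(-97) = -388 and O_K = ℤ[√-97].
653 ∤ -388, so 653 is unramified.
Euler's criterion: (-97)^326 mod 653 = 652. Thus (-97|653) = -1.
d is a non-residue mod p, hence 653 remains inert in O_K.

inert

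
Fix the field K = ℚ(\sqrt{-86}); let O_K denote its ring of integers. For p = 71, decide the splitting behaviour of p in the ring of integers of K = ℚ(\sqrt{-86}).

inert — (71) stays prime in O_K

Since -86 ≢ 1 mod 4, the ring of integers is ℤ[√-86] with discriminant 4·(-86) = -344.
disc(K) = -344 is not divisible by 71; 71 is unramified.
Euler's criterion: (-86)^35 mod 71 = 70. Thus (-86|71) = -1.
d is a non-residue mod p, hence 71 remains inert in O_K.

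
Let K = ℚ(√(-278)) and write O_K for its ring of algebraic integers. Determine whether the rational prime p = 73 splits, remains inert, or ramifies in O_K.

inert

Since -278 ≢ 1 mod 4, the ring of integers is ℤ[√-278] with discriminant 4·(-278) = -1112.
73 ∤ -1112, so 73 is unramified.
Euler's criterion: (-278)^36 mod 73 = 72. Thus (-278|73) = -1.
d is a non-residue mod p, hence 73 remains inert in O_K.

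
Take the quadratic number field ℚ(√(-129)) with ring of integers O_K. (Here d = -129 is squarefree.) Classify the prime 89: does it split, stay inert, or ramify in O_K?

d = -129 ≡ 3 (mod 4), so O_K = ℤ[√-129] and disc(K) = 4d = -516.
disc(K) = -516 is not divisible by 89; 89 is unramified.
Compute (-129/89) via Euler: 49^((89-1)/2) mod 89 = 1, so (-129/89) = 1.
(-129/89) = 1, so 89 splits.

p splits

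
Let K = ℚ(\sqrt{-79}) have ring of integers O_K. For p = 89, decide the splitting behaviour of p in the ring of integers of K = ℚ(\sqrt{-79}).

d = -79 ≡ 1 (mod 4), so O_K = ℤ[(1+√-79)/2] and disc(K) = d = -79.
disc(K) = -79 is not divisible by 89; 89 is unramified.
(-79/89) = 10^44 mod 89 = 1, giving Legendre symbol 1.
(-79/89) = 1, so 89 splits.

p splits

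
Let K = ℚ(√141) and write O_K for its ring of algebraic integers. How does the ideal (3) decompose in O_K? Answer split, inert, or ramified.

p ramifies

141 mod 4 = 1, hence disc K = 141 and O_K = ℤ[(1+√141)/2].
Ramification test: 3 | 141. The prime 3 ramifies in K.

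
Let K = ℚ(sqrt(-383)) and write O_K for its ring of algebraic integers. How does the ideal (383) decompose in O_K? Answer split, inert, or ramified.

-383 mod 4 = 1, hence disc K = -383 and O_K = ℤ[(1+√-383)/2].
Ramification test: 383 | -383. The prime 383 ramifies in K.

p ramifies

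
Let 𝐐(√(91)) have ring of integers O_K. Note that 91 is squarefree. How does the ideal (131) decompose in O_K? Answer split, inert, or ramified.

splits completely

d = 91 ≡ 3 (mod 4), so O_K = ℤ[√91] and disc(K) = 4d = 364.
Since gcd(131, 364) = 1 the prime 131 does not ramify.
Euler's criterion: 91^65 mod 131 = 1. Thus (91|131) = 1.
d is a quadratic residue mod p, hence 131 splits in O_K.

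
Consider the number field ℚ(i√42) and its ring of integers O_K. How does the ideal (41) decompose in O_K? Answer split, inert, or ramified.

-42 mod 4 = 2, hence disc K = 4·(-42) = -168 and O_K = ℤ[√-42].
disc(K) = -168 is not divisible by 41; 41 is unramified.
Euler's criterion: (-42)^20 mod 41 = 1. Thus (-42|41) = 1.
d is a quadratic residue mod p, hence 41 splits in O_K.

split — (41) = 𝔭₁𝔭₂ with 𝔭₁ ≠ 𝔭₂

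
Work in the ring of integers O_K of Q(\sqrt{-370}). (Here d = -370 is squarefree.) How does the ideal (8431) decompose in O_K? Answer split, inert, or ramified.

d = -370 ≡ 2 (mod 4), so O_K = ℤ[√-370] and disc(K) = 4d = -1480.
Since gcd(8431, -1480) = 1 the prime 8431 does not ramify.
Compute (-370/8431) via Euler: 8061^((8431-1)/2) mod 8431 = 1, so (-370/8431) = 1.
(-370/8431) = 1, so 8431 splits.

8431 splits in O_K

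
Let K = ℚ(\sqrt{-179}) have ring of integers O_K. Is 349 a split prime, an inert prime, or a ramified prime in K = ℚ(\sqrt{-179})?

inert — (349) stays prime in O_K

-179 mod 4 = 1, hence disc K = -179 and O_K = ℤ[(1+√-179)/2].
349 ∤ -179, so 349 is unramified.
Euler's criterion: (-179)^174 mod 349 = 348. Thus (-179|349) = -1.
(-179/349) = -1, so 349 is inert.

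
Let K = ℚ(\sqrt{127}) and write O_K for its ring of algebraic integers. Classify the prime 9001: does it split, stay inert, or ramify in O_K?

remains prime (inert)

Since 127 ≢ 1 mod 4, the ring of integers is ℤ[√127] with discriminant 4·127 = 508.
Since gcd(9001, 508) = 1 the prime 9001 does not ramify.
Compute (127/9001) via Euler: 127^((9001-1)/2) mod 9001 = 9000, so (127/9001) = -1.
d is a non-residue mod p, hence 9001 remains inert in O_K.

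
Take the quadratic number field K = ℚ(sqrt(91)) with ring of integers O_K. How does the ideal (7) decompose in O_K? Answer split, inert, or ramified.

7 is ramified

Since 91 ≢ 1 mod 4, the ring of integers is ℤ[√91] with discriminant 4·91 = 364.
disc(K) = 364 = 7·52, so p = 7 is ramified.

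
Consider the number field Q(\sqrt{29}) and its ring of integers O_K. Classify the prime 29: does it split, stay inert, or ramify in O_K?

p ramifies

d = 29 ≡ 1 (mod 4), so O_K = ℤ[(1+√29)/2] and disc(K) = d = 29.
29 divides disc(K) = 29, so 29 ramifies.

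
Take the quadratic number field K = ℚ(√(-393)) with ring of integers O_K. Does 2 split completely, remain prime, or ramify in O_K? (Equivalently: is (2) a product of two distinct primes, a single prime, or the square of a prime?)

2 is ramified

Since -393 ≢ 1 mod 4, the ring of integers is ℤ[√-393] with discriminant 4·(-393) = -1572.
2 divides disc(K) = -1572, so 2 ramifies.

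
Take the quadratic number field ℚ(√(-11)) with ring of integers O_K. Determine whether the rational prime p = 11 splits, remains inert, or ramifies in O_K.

11 is ramified

d = -11 ≡ 1 (mod 4), so O_K = ℤ[(1+√-11)/2] and disc(K) = d = -11.
11 divides disc(K) = -11, so 11 ramifies.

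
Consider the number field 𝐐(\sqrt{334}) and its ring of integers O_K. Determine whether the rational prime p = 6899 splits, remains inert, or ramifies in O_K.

d = 334 ≡ 2 (mod 4), so O_K = ℤ[√334] and disc(K) = 4d = 1336.
disc(K) = 1336 is not divisible by 6899; 6899 is unramified.
Compute (334/6899) via Euler: 334^((6899-1)/2) mod 6899 = 6898, so (334/6899) = -1.
(334/6899) = -1, so 6899 is inert.

p is inert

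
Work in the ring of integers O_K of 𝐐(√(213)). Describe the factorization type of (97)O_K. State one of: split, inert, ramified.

remains prime (inert)

d = 213 ≡ 1 (mod 4), so O_K = ℤ[(1+√213)/2] and disc(K) = d = 213.
disc(K) = 213 is not divisible by 97; 97 is unramified.
Compute (213/97) via Euler: 19^((97-1)/2) mod 97 = 96, so (213/97) = -1.
d is a non-residue mod p, hence 97 remains inert in O_K.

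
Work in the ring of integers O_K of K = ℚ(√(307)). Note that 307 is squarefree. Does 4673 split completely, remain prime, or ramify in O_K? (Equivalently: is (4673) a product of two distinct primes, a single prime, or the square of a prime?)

4673 splits in O_K

d = 307 ≡ 3 (mod 4), so O_K = ℤ[√307] and disc(K) = 4d = 1228.
Since gcd(4673, 1228) = 1 the prime 4673 does not ramify.
(307/4673) = 307^2336 mod 4673 = 1, giving Legendre symbol 1.
d is a quadratic residue mod p, hence 4673 splits in O_K.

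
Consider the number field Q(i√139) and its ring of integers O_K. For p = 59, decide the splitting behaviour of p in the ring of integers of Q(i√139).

d = -139 ≡ 1 (mod 4), so O_K = ℤ[(1+√-139)/2] and disc(K) = d = -139.
disc(K) = -139 is not divisible by 59; 59 is unramified.
Legendre symbol by Euler's criterion: (-139/59) ≡ (-139)^29 ≡ 58 (mod 59), i.e. (-139/59) = -1.
(-139/59) = -1, so 59 is inert.

inert — (59) stays prime in O_K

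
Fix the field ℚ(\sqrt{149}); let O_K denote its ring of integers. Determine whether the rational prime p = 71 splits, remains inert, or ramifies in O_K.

149 mod 4 = 1, hence disc K = 149 and O_K = ℤ[(1+√149)/2].
disc(K) = 149 is not divisible by 71; 71 is unramified.
Compute (149/71) via Euler: 7^((71-1)/2) mod 71 = 70, so (149/71) = -1.
d is a non-residue mod p, hence 71 remains inert in O_K.

inert — (71) stays prime in O_K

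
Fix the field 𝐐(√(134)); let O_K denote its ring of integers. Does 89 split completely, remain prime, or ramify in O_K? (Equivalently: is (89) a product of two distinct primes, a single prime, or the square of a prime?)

Since 134 ≢ 1 mod 4, the ring of integers is ℤ[√134] with discriminant 4·134 = 536.
Since gcd(89, 536) = 1 the prime 89 does not ramify.
Euler's criterion: 134^44 mod 89 = 1. Thus (134|89) = 1.
(134/89) = 1, so 89 splits.

split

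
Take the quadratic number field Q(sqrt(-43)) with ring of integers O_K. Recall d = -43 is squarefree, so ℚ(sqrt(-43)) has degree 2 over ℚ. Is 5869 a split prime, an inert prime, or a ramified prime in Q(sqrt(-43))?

d = -43 ≡ 1 (mod 4), so O_K = ℤ[(1+√-43)/2] and disc(K) = d = -43.
disc(K) = -43 is not divisible by 5869; 5869 is unramified.
Legendre symbol by Euler's criterion: (-43/5869) ≡ (-43)^2934 ≡ 1 (mod 5869), i.e. (-43/5869) = 1.
Legendre symbol 1 ⇒ 5869 is split.

5869 splits in O_K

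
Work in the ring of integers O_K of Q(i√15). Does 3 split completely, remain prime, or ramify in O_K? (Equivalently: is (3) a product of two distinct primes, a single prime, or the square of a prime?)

ramified — (3) = 𝔭²

-15 mod 4 = 1, hence disc K = -15 and O_K = ℤ[(1+√-15)/2].
3 divides disc(K) = -15, so 3 ramifies.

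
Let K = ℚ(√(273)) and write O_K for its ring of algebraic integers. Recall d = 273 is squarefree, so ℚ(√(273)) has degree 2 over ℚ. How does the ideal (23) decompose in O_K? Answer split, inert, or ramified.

273 mod 4 = 1, hence disc K = 273 and O_K = ℤ[(1+√273)/2].
Since gcd(23, 273) = 1 the prime 23 does not ramify.
Compute (273/23) via Euler: 20^((23-1)/2) mod 23 = 22, so (273/23) = -1.
Legendre symbol -1 ⇒ 23 is inert.

inert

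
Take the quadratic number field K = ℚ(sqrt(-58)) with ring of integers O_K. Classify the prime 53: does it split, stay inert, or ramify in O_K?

53 remains inert

Since -58 ≢ 1 mod 4, the ring of integers is ℤ[√-58] with discriminant 4·(-58) = -232.
disc(K) = -232 is not divisible by 53; 53 is unramified.
Euler's criterion: (-58)^26 mod 53 = 52. Thus (-58|53) = -1.
(-58/53) = -1, so 53 is inert.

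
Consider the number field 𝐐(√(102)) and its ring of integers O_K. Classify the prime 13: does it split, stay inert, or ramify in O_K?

p is inert

102 mod 4 = 2, hence disc K = 4·102 = 408 and O_K = ℤ[√102].
13 ∤ 408, so 13 is unramified.
Legendre symbol by Euler's criterion: (102/13) ≡ 102^6 ≡ 12 (mod 13), i.e. (102/13) = -1.
Legendre symbol -1 ⇒ 13 is inert.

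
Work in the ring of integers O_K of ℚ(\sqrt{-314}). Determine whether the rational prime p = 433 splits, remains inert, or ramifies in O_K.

inert

-314 mod 4 = 2, hence disc K = 4·(-314) = -1256 and O_K = ℤ[√-314].
Since gcd(433, -1256) = 1 the prime 433 does not ramify.
(-314/433) = 119^216 mod 433 = 432, giving Legendre symbol -1.
d is a non-residue mod p, hence 433 remains inert in O_K.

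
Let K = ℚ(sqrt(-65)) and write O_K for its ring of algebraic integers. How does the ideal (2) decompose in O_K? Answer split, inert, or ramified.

ramifies in O_K

Since -65 ≢ 1 mod 4, the ring of integers is ℤ[√-65] with discriminant 4·(-65) = -260.
Ramification test: 2 | -260. The prime 2 ramifies in K.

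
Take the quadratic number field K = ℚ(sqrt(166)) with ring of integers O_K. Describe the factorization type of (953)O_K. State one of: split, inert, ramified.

d = 166 ≡ 2 (mod 4), so O_K = ℤ[√166] and disc(K) = 4d = 664.
disc(K) = 664 is not divisible by 953; 953 is unramified.
Compute (166/953) via Euler: 166^((953-1)/2) mod 953 = 1, so (166/953) = 1.
(166/953) = 1, so 953 splits.

split — (953) = 𝔭₁𝔭₂ with 𝔭₁ ≠ 𝔭₂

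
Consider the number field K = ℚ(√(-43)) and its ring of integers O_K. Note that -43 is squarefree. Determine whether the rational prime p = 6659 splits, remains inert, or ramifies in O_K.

-43 mod 4 = 1, hence disc K = -43 and O_K = ℤ[(1+√-43)/2].
Since gcd(6659, -43) = 1 the prime 6659 does not ramify.
Compute (-43/6659) via Euler: 6616^((6659-1)/2) mod 6659 = 6658, so (-43/6659) = -1.
Legendre symbol -1 ⇒ 6659 is inert.

remains prime (inert)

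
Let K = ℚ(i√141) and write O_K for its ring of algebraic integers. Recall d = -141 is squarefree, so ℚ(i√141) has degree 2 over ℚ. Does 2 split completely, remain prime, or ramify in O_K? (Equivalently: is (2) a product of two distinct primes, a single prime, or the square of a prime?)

d = -141 ≡ 3 (mod 4), so O_K = ℤ[√-141] and disc(K) = 4d = -564.
Ramification test: 2 | -564. The prime 2 ramifies in K.

p ramifies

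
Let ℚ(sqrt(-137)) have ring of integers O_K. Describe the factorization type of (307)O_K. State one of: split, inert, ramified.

Since -137 ≢ 1 mod 4, the ring of integers is ℤ[√-137] with discriminant 4·(-137) = -548.
Since gcd(307, -548) = 1 the prime 307 does not ramify.
(-137/307) = 170^153 mod 307 = 1, giving Legendre symbol 1.
Legendre symbol 1 ⇒ 307 is split.

307 splits in O_K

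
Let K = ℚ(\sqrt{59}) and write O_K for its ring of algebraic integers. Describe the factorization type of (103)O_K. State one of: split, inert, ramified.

d = 59 ≡ 3 (mod 4), so O_K = ℤ[√59] and disc(K) = 4d = 236.
disc(K) = 236 is not divisible by 103; 103 is unramified.
Euler's criterion: 59^51 mod 103 = 1. Thus (59|103) = 1.
d is a quadratic residue mod p, hence 103 splits in O_K.

p splits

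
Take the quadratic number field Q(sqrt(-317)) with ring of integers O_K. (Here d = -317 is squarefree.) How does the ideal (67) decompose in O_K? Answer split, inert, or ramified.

67 remains inert

Since -317 ≢ 1 mod 4, the ring of integers is ℤ[√-317] with discriminant 4·(-317) = -1268.
disc(K) = -1268 is not divisible by 67; 67 is unramified.
Euler's criterion: (-317)^33 mod 67 = 66. Thus (-317|67) = -1.
d is a non-residue mod p, hence 67 remains inert in O_K.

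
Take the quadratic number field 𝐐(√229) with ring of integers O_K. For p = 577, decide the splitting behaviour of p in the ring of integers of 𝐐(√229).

inert

229 mod 4 = 1, hence disc K = 229 and O_K = ℤ[(1+√229)/2].
Since gcd(577, 229) = 1 the prime 577 does not ramify.
Euler's criterion: 229^288 mod 577 = 576. Thus (229|577) = -1.
(229/577) = -1, so 577 is inert.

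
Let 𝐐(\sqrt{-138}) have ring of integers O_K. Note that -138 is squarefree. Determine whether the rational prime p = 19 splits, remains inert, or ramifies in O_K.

-138 mod 4 = 2, hence disc K = 4·(-138) = -552 and O_K = ℤ[√-138].
19 ∤ -552, so 19 is unramified.
Euler's criterion: (-138)^9 mod 19 = 18. Thus (-138|19) = -1.
d is a non-residue mod p, hence 19 remains inert in O_K.

remains prime (inert)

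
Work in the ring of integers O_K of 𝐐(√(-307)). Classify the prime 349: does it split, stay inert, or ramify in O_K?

-307 mod 4 = 1, hence disc K = -307 and O_K = ℤ[(1+√-307)/2].
disc(K) = -307 is not divisible by 349; 349 is unramified.
Legendre symbol by Euler's criterion: (-307/349) ≡ (-307)^174 ≡ 1 (mod 349), i.e. (-307/349) = 1.
Legendre symbol 1 ⇒ 349 is split.

349 splits in O_K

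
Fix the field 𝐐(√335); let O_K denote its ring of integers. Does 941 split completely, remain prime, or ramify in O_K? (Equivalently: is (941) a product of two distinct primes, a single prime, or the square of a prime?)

d = 335 ≡ 3 (mod 4), so O_K = ℤ[√335] and disc(K) = 4d = 1340.
Since gcd(941, 1340) = 1 the prime 941 does not ramify.
Legendre symbol by Euler's criterion: (335/941) ≡ 335^470 ≡ 940 (mod 941), i.e. (335/941) = -1.
d is a non-residue mod p, hence 941 remains inert in O_K.

inert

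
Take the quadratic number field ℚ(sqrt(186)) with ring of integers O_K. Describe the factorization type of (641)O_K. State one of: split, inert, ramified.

186 mod 4 = 2, hence disc K = 4·186 = 744 and O_K = ℤ[√186].
641 ∤ 744, so 641 is unramified.
Compute (186/641) via Euler: 186^((641-1)/2) mod 641 = 1, so (186/641) = 1.
(186/641) = 1, so 641 splits.

p splits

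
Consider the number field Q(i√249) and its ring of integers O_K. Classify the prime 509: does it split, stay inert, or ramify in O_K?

509 remains inert

d = -249 ≡ 3 (mod 4), so O_K = ℤ[√-249] and disc(K) = 4d = -996.
Since gcd(509, -996) = 1 the prime 509 does not ramify.
Compute (-249/509) via Euler: 260^((509-1)/2) mod 509 = 508, so (-249/509) = -1.
Legendre symbol -1 ⇒ 509 is inert.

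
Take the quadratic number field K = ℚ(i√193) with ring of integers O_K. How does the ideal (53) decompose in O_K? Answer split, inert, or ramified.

inert

-193 mod 4 = 3, hence disc K = 4·(-193) = -772 and O_K = ℤ[√-193].
Since gcd(53, -772) = 1 the prime 53 does not ramify.
Compute (-193/53) via Euler: 19^((53-1)/2) mod 53 = 52, so (-193/53) = -1.
d is a non-residue mod p, hence 53 remains inert in O_K.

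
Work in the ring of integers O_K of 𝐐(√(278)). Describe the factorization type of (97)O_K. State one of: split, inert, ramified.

d = 278 ≡ 2 (mod 4), so O_K = ℤ[√278] and disc(K) = 4d = 1112.
97 ∤ 1112, so 97 is unramified.
Legendre symbol by Euler's criterion: (278/97) ≡ 278^48 ≡ 96 (mod 97), i.e. (278/97) = -1.
d is a non-residue mod p, hence 97 remains inert in O_K.

remains prime (inert)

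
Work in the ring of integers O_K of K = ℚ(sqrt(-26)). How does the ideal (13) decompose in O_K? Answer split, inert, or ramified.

-26 mod 4 = 2, hence disc K = 4·(-26) = -104 and O_K = ℤ[√-26].
disc(K) = -104 = 13·(-8), so p = 13 is ramified.

13 is ramified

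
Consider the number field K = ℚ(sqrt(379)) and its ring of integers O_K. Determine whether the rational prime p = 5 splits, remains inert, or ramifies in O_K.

5 splits in O_K

d = 379 ≡ 3 (mod 4), so O_K = ℤ[√379] and disc(K) = 4d = 1516.
5 ∤ 1516, so 5 is unramified.
Euler's criterion: 379^2 mod 5 = 1. Thus (379|5) = 1.
Legendre symbol 1 ⇒ 5 is split.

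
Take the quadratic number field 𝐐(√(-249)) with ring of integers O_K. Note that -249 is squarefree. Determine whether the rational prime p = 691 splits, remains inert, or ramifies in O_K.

691 remains inert

Since -249 ≢ 1 mod 4, the ring of integers is ℤ[√-249] with discriminant 4·(-249) = -996.
691 ∤ -996, so 691 is unramified.
Euler's criterion: (-249)^345 mod 691 = 690. Thus (-249|691) = -1.
d is a non-residue mod p, hence 691 remains inert in O_K.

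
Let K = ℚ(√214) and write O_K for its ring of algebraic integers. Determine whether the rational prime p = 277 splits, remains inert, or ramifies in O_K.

Since 214 ≢ 1 mod 4, the ring of integers is ℤ[√214] with discriminant 4·214 = 856.
277 ∤ 856, so 277 is unramified.
Compute (214/277) via Euler: 214^((277-1)/2) mod 277 = 1, so (214/277) = 1.
(214/277) = 1, so 277 splits.

splits completely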